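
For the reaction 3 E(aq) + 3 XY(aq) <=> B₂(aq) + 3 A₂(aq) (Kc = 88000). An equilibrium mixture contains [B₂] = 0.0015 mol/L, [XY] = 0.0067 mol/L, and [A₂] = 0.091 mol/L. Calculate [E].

At equilibrium, Kc = [B₂]·[A₂]³ / ([E]³·[XY]³) = 88000.
(0.0015)·(0.091)³ / (([E])³·(0.0067)³) = 88000
[E]³ = 4.27e-5 ⇒ [E] = 0.035 mol/L

[E] = 0.035 mol/L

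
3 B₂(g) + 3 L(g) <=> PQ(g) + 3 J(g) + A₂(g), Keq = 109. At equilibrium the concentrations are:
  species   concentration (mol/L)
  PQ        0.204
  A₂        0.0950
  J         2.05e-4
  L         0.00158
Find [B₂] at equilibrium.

At equilibrium, Keq = [PQ]·[J]³·[A₂] / ([B₂]³·[L]³) = 109.
(0.204)·(2.05e-4)³·(0.0950) / (([B₂])³·(0.00158)³) = 109
[B₂]³ = 3.88e-7 ⇒ [B₂] = 0.00730 mol/L

[B₂] = 0.00730 mol/L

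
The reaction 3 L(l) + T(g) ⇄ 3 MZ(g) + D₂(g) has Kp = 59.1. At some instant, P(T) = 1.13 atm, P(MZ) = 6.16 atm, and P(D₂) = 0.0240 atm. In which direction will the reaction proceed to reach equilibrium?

(L is a pure liquid — omitted from Qp.)
Qp = P(MZ)³·P(D₂) / P(T) = (6.16)³·(0.0240) / (1.13) = 4.96
Qp = 4.96 < Kp = 59.1, so the forward reaction proceeds.

to the right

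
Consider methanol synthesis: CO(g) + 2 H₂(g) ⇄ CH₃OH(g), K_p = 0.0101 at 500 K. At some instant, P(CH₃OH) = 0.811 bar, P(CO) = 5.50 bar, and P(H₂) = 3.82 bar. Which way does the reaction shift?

no net change (already at equilibrium)

Q_p = P(CH₃OH) / (P(CO)·P(H₂)²) = (0.811) / ((5.50)·(3.82)²) = 0.0101
Q_p = 0.0101 = K_p, so the system is already at equilibrium.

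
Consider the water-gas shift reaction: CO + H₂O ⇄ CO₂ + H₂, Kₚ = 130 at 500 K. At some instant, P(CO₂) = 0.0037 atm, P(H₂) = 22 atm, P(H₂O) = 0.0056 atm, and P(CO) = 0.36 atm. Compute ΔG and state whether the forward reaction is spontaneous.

Qₚ = P(CO₂)·P(H₂) / (P(CO)·P(H₂O)) = (0.0037)·(22) / ((0.36)·(0.0056)) = 40.4
ΔG = RT ln(Qₚ/Kₚ) = (8.314 J mol⁻¹ K⁻¹)(500 K) × ln(40.4/130)
   = (4.157 kJ/mol)(-1.169) = -4.86 kJ/mol
ΔG < 0, so the forward reaction is spontaneous (proceeds forward).

ΔG = -4.86 kJ/mol; the forward reaction is spontaneous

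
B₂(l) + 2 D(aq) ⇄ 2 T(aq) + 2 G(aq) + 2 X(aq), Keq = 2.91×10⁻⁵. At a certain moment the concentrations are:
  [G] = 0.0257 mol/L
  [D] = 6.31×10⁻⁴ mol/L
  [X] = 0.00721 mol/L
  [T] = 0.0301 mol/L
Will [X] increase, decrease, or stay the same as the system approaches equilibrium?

(B₂ is a pure liquid — omitted from Q.)
Q = [T]²·[G]²·[X]² / [D]² = (0.0301)²·(0.0257)²·(0.00721)² / (6.31×10⁻⁴)² = 7.81×10⁻⁵
Q = 7.81×10⁻⁵ > Keq = 2.91×10⁻⁵: net reverse reaction.
X is a product, so it decreases.

decrease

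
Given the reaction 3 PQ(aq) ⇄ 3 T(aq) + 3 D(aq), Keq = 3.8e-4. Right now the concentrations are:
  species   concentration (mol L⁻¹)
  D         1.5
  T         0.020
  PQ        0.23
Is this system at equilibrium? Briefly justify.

Q = [T]³·[D]³ / [PQ]³ = (0.020)³·(1.5)³ / (0.23)³ = 0.0022
Q = 0.0022 > Keq = 3.8e-4: net reverse reaction.

no; Q > K, reaction proceeds in reverse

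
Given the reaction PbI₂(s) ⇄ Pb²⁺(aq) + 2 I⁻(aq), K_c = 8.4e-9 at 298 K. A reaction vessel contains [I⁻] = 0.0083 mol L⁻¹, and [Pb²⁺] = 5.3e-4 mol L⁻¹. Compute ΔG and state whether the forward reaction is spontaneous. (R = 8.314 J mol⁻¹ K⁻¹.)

ΔG = 3.64 kJ/mol; the forward reaction is non-spontaneous

(PbI₂ is a pure solid — omitted from Q_c.)
Q_c = [Pb²⁺]·[I⁻]² = (5.3e-4)·(0.0083)² = 3.65e-8
ΔG = RT ln(Q_c/K_c) = (8.314 J mol⁻¹ K⁻¹)(298 K) × ln(3.65e-8/8.4e-9)
   = (2.478 kJ/mol)(1.469) = 3.64 kJ/mol
ΔG > 0, so the forward reaction is non-spontaneous (proceeds in reverse).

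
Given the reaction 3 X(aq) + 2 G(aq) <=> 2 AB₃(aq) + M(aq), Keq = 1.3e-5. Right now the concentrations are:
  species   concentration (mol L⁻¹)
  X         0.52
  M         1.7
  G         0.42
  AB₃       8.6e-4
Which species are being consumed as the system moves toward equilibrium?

Q = [AB₃]²·[M] / ([X]³·[G]²) = (8.6e-4)²·(1.7) / ((0.52)³·(0.42)²) = 5.1e-5
Q = 5.1e-5 > Keq = 1.3e-5: net reverse reaction.

AB₃, M (products)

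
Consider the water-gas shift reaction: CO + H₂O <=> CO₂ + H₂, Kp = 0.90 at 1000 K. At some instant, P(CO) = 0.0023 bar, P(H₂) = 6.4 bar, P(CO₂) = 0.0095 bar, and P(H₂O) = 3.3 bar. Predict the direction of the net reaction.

Qp = P(CO₂)·P(H₂) / (P(CO)·P(H₂O)) = (0.0095)·(6.4) / ((0.0023)·(3.3)) = 8.0
Qp = 8.0 > Kp = 0.90, so the reverse reaction proceeds.

to the left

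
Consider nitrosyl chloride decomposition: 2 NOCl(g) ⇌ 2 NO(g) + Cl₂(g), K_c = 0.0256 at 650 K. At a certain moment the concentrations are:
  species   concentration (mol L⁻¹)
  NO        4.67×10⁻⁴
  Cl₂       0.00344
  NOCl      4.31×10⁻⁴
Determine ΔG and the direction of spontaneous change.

Q_c = [NO]²·[Cl₂] / [NOCl]² = (4.67×10⁻⁴)²·(0.00344) / (4.31×10⁻⁴)² = 0.00404
ΔG = RT ln(Q_c/K_c) = (8.314 J mol⁻¹ K⁻¹)(650 K) × ln(0.00404/0.0256)
   = (5.404 kJ/mol)(-1.846) = -9.98 kJ/mol
ΔG < 0, so the forward reaction is spontaneous (proceeds forward).

ΔG = -9.98 kJ/mol; the forward reaction is spontaneous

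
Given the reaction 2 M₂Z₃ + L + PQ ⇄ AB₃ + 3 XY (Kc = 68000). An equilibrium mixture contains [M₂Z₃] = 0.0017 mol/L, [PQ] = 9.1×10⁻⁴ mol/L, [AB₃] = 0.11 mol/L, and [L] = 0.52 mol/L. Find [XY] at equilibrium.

[XY] = 0.095 mol/L

At equilibrium, Kc = [AB₃]·[XY]³ / ([M₂Z₃]²·[L]·[PQ]) = 68000.
(0.11)·([XY])³ / ((0.0017)²·(0.52)·(9.1×10⁻⁴)) = 68000
[XY]³ = 8.45×10⁻⁴ ⇒ [XY] = 0.095 mol/L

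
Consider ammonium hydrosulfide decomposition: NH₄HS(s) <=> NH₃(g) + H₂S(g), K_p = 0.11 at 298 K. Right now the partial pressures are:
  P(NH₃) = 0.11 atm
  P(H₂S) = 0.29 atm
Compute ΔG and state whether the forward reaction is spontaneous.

ΔG = -3.07 kJ/mol; the forward reaction is spontaneous

(NH₄HS is a pure solid — omitted from Q_p.)
Q_p = P(NH₃)·P(H₂S) = (0.11)·(0.29) = 0.0319
ΔG = RT ln(Q_p/K_p) = (8.314 J mol⁻¹ K⁻¹)(298 K) × ln(0.0319/0.11)
   = (2.478 kJ/mol)(-1.238) = -3.07 kJ/mol
ΔG < 0, so the forward reaction is spontaneous (proceeds forward).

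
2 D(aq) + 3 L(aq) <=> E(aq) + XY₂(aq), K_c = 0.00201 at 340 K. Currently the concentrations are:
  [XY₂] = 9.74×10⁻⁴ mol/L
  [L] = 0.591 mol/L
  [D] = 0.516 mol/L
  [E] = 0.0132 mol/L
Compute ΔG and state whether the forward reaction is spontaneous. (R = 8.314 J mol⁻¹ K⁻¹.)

ΔG = -6.08 kJ/mol; the forward reaction is spontaneous

Q_c = [E]·[XY₂] / ([D]²·[L]³) = (0.0132)·(9.74×10⁻⁴) / ((0.516)²·(0.591)³) = 2.34×10⁻⁴
ΔG = RT ln(Q_c/K_c) = (8.314 J mol⁻¹ K⁻¹)(340 K) × ln(2.34×10⁻⁴/0.00201)
   = (2.827 kJ/mol)(-2.151) = -6.08 kJ/mol
ΔG < 0, so the forward reaction is spontaneous (proceeds forward).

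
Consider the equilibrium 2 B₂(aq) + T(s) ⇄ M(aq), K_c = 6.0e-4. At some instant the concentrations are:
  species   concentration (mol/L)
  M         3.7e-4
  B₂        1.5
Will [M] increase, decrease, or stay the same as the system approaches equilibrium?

increase

(T is a pure solid — omitted from Q_c.)
Q_c = [M] / [B₂]² = (3.7e-4) / (1.5)² = 1.6e-4
Q_c = 1.6e-4 < K_c = 6.0e-4: net forward reaction.
M is a product, so it increases.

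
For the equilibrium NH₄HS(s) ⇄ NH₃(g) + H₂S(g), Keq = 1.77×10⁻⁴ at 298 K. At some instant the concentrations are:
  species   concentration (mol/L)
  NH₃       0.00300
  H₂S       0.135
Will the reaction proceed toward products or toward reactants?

(NH₄HS is a pure solid — omitted from Q.)
Q = [NH₃]·[H₂S] = (0.00300)·(0.135) = 4.05×10⁻⁴
Q = 4.05×10⁻⁴ > Keq = 1.77×10⁻⁴, so the reverse reaction proceeds.

to the left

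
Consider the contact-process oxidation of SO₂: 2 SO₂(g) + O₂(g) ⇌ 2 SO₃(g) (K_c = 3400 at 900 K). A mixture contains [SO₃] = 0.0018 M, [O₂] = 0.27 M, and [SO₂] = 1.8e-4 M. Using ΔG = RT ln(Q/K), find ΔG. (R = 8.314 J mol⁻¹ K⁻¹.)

ΔG = -16.6 kJ/mol

Q_c = [SO₃]² / ([SO₂]²·[O₂]) = (0.0018)² / ((1.8e-4)²·(0.27)) = 370
ΔG = RT ln(Q_c/K_c) = (8.314 J mol⁻¹ K⁻¹)(900 K) × ln(370/3400)
   = (7.483 kJ/mol)(-2.218) = -16.6 kJ/mol
ΔG < 0, so the forward reaction is spontaneous (proceeds forward).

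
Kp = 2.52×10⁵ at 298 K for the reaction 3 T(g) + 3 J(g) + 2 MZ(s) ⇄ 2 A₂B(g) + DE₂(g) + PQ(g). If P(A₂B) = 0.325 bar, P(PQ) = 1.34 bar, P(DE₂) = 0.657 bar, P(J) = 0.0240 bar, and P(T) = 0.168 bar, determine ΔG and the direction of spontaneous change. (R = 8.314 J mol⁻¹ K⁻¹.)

(MZ is a pure solid — omitted from Qp.)
Qp = P(A₂B)²·P(DE₂)·P(PQ) / (P(T)³·P(J)³) = (0.325)²·(0.657)·(1.34) / ((0.168)³·(0.0240)³) = 1.42×10⁶
ΔG = RT ln(Qp/Kp) = (8.314 J mol⁻¹ K⁻¹)(298 K) × ln(1.42×10⁶/2.52×10⁵)
   = (2.478 kJ/mol)(1.729) = 4.28 kJ/mol
ΔG > 0, so the forward reaction is non-spontaneous (proceeds in reverse).

ΔG = 4.28 kJ/mol; the forward reaction is non-spontaneous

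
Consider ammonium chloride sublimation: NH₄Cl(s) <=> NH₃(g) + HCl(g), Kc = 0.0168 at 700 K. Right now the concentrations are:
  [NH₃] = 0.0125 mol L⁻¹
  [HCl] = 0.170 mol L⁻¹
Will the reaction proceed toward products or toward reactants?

(NH₄Cl is a pure solid — omitted from Qc.)
Qc = [NH₃]·[HCl] = (0.0125)·(0.170) = 0.00212
Qc = 0.00212 < Kc = 0.0168, so the forward reaction proceeds.

to the right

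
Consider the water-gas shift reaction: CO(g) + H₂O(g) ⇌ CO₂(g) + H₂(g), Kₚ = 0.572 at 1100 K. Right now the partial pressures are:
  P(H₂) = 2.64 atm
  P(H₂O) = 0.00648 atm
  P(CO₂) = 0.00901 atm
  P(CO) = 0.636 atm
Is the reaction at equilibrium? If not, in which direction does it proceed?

Qₚ = P(CO₂)·P(H₂) / (P(CO)·P(H₂O)) = (0.00901)·(2.64) / ((0.636)·(0.00648)) = 5.77
Qₚ = 5.77 > Kₚ = 0.572, so the reverse reaction proceeds.

reverse (toward reactants)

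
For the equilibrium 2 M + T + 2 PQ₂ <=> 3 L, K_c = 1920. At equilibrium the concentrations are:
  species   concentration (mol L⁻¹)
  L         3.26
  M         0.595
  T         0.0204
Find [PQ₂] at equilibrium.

[PQ₂] = 1.58 mol L⁻¹

At equilibrium, K_c = [L]³ / ([M]²·[T]·[PQ₂]²) = 1920.
(3.26)³ / ((0.595)²·(0.0204)·([PQ₂])²) = 1920
[PQ₂]² = 2.50 ⇒ [PQ₂] = 1.58 mol L⁻¹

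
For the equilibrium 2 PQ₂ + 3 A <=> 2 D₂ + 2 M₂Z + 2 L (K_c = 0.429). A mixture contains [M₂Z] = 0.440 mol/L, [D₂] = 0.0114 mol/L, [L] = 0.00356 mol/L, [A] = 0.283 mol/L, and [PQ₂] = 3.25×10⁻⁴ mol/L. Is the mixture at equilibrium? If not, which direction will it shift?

Q_c = [D₂]²·[M₂Z]²·[L]² / ([PQ₂]²·[A]³) = (0.0114)²·(0.440)²·(0.00356)² / ((3.25×10⁻⁴)²·(0.283)³) = 0.133
Q_c = 0.133 < K_c = 0.429: net forward reaction.

no; Q < K, reaction proceeds forward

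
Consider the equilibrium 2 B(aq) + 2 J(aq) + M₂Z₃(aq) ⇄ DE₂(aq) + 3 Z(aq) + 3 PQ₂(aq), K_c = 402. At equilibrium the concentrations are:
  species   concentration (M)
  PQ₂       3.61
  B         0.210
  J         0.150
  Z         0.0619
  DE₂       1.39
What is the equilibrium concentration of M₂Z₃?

At equilibrium, K_c = [DE₂]·[Z]³·[PQ₂]³ / ([B]²·[J]²·[M₂Z₃]) = 402.
(1.39)·(0.0619)³·(3.61)³ / ((0.210)²·(0.150)²·([M₂Z₃])) = 402
[M₂Z₃] = 0.0389 M

[M₂Z₃] = 0.0389 M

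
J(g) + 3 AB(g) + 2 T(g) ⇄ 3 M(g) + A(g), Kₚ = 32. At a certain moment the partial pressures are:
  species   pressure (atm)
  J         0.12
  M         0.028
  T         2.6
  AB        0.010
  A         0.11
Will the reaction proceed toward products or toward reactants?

in the forward direction

Qₚ = P(M)³·P(A) / (P(J)·P(AB)³·P(T)²) = (0.028)³·(0.11) / ((0.12)·(0.010)³·(2.6)²) = 3.0
Qₚ = 3.0 < Kₚ = 32, so the forward reaction proceeds.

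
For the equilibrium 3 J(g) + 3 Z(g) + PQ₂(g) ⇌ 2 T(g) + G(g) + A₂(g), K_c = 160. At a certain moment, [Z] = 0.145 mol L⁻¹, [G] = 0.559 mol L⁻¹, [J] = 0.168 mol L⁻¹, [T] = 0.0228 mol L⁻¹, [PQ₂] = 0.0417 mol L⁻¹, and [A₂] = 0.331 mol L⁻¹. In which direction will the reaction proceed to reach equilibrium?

Q_c = [T]²·[G]·[A₂] / ([J]³·[Z]³·[PQ₂]) = (0.0228)²·(0.559)·(0.331) / ((0.168)³·(0.145)³·(0.0417)) = 160
Q_c = 160 = K_c, so the system is already at equilibrium.

at equilibrium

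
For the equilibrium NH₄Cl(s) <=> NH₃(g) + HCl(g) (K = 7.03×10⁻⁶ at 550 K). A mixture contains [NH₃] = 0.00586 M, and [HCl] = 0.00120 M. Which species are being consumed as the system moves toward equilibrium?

(NH₄Cl is a pure solid — omitted from Q.)
Q = [NH₃]·[HCl] = (0.00586)·(0.00120) = 7.03×10⁻⁶
Q = 7.03×10⁻⁶ = K; the system is at equilibrium.

none (at equilibrium)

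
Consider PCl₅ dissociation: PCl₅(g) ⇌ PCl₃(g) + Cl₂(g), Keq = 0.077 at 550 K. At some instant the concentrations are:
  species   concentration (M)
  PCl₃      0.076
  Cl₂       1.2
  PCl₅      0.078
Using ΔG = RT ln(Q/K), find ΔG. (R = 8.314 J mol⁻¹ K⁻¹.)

ΔG = 12.4 kJ/mol

Q = [PCl₃]·[Cl₂] / [PCl₅] = (0.076)·(1.2) / (0.078) = 1.17
ΔG = RT ln(Q/Keq) = (8.314 J mol⁻¹ K⁻¹)(550 K) × ln(1.17/0.077)
   = (4.573 kJ/mol)(2.721) = 12.4 kJ/mol
ΔG > 0, so the forward reaction is non-spontaneous (proceeds in reverse).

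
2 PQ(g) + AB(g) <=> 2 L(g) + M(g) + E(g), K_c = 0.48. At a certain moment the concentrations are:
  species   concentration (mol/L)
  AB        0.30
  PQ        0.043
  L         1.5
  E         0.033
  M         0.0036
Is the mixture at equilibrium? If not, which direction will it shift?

yes, at equilibrium

Q_c = [L]²·[M]·[E] / ([PQ]²·[AB]) = (1.5)²·(0.0036)·(0.033) / ((0.043)²·(0.30)) = 0.48
Q_c = 0.48 = K_c; the system is at equilibrium.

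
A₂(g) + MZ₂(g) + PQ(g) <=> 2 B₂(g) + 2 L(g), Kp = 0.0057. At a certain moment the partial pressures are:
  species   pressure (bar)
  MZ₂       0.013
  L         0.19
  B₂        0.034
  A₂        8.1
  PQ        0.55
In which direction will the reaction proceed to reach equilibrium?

Qp = P(B₂)²·P(L)² / (P(A₂)·P(MZ₂)·P(PQ)) = (0.034)²·(0.19)² / ((8.1)·(0.013)·(0.55)) = 7.2e-4
Qp = 7.2e-4 < Kp = 0.0057, so the forward reaction proceeds.

in the forward direction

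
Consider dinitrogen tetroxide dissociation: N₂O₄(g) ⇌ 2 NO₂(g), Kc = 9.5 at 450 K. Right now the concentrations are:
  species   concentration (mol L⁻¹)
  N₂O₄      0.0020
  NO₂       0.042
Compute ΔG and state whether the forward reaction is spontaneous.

Qc = [NO₂]² / [N₂O₄] = (0.042)² / (0.0020) = 0.882
ΔG = RT ln(Qc/Kc) = (8.314 J mol⁻¹ K⁻¹)(450 K) × ln(0.882/9.5)
   = (3.741 kJ/mol)(-2.377) = -8.89 kJ/mol
ΔG < 0, so the forward reaction is spontaneous (proceeds forward).

ΔG = -8.89 kJ/mol; the forward reaction is spontaneous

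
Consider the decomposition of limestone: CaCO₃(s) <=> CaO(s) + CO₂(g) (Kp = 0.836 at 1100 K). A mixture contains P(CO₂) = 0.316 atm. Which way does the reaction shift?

forward (toward products)

(CaCO₃, CaO are pure solids — omitted from Qp.)
Qp = P(CO₂) = 0.316
Qp = 0.316 < Kp = 0.836, so the forward reaction proceeds.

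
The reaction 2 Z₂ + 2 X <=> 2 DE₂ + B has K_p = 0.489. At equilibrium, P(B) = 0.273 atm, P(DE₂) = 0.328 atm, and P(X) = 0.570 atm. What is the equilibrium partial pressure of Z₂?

At equilibrium, K_p = P(DE₂)²·P(B) / (P(Z₂)²·P(X)²) = 0.489.
(0.328)²·(0.273) / ((P(Z₂))²·(0.570)²) = 0.489
P(Z₂)² = 0.185 ⇒ P(Z₂) = 0.430 atm

P(Z₂) = 0.430 atm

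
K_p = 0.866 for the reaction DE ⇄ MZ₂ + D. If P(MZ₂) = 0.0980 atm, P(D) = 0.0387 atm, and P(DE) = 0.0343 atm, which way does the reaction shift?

Q_p = P(MZ₂)·P(D) / P(DE) = (0.0980)·(0.0387) / (0.0343) = 0.111
Q_p = 0.111 < K_p = 0.866, so the forward reaction proceeds.

to the right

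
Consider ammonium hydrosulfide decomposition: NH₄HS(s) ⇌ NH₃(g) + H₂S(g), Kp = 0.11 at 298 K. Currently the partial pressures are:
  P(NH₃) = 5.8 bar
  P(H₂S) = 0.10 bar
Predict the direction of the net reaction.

toward reactants

(NH₄HS is a pure solid — omitted from Qp.)
Qp = P(NH₃)·P(H₂S) = (5.8)·(0.10) = 0.58
Qp = 0.58 > Kp = 0.11, so the reverse reaction proceeds.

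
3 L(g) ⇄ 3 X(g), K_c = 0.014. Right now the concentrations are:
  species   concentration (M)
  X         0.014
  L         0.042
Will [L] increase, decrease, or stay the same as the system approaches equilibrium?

increase

Q_c = [X]³ / [L]³ = (0.014)³ / (0.042)³ = 0.037
Q_c = 0.037 > K_c = 0.014: net reverse reaction.
L is a reactant, so it increases.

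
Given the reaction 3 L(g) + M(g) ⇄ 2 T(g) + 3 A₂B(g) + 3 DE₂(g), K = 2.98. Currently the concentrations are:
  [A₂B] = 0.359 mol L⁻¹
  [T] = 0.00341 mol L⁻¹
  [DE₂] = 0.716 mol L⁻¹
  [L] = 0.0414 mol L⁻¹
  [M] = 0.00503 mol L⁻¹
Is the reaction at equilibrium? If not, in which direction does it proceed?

forward (toward products)

Q = [T]²·[A₂B]³·[DE₂]³ / ([L]³·[M]) = (0.00341)²·(0.359)³·(0.716)³ / ((0.0414)³·(0.00503)) = 0.553
Q = 0.553 < K = 2.98, so the forward reaction proceeds.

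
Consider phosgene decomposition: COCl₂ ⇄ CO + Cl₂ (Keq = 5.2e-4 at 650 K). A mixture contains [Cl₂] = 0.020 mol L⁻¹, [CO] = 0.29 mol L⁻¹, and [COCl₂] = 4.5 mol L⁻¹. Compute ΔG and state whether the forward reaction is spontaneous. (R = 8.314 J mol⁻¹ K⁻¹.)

Q = [CO]·[Cl₂] / [COCl₂] = (0.29)·(0.020) / (4.5) = 0.00129
ΔG = RT ln(Q/Keq) = (8.314 J mol⁻¹ K⁻¹)(650 K) × ln(0.00129/5.2e-4)
   = (5.404 kJ/mol)(0.9086) = 4.91 kJ/mol
ΔG > 0, so the forward reaction is non-spontaneous (proceeds in reverse).

ΔG = 4.91 kJ/mol; the forward reaction is non-spontaneous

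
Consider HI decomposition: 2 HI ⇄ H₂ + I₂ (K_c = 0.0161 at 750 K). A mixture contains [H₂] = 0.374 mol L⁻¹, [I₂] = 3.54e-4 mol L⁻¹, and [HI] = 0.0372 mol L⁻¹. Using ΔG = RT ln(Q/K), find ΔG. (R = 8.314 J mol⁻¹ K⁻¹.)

ΔG = 11.1 kJ/mol

Q_c = [H₂]·[I₂] / [HI]² = (0.374)·(3.54e-4) / (0.0372)² = 0.0957
ΔG = RT ln(Q_c/K_c) = (8.314 J mol⁻¹ K⁻¹)(750 K) × ln(0.0957/0.0161)
   = (6.236 kJ/mol)(1.782) = 11.1 kJ/mol
ΔG > 0, so the forward reaction is non-spontaneous (proceeds in reverse).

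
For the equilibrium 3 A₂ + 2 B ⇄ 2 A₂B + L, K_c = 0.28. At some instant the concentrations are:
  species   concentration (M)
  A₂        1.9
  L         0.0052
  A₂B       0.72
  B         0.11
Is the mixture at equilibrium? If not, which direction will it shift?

Q_c = [A₂B]²·[L] / ([A₂]³·[B]²) = (0.72)²·(0.0052) / ((1.9)³·(0.11)²) = 0.032
Q_c = 0.032 < K_c = 0.28: net forward reaction.

no; Q < K, reaction proceeds forward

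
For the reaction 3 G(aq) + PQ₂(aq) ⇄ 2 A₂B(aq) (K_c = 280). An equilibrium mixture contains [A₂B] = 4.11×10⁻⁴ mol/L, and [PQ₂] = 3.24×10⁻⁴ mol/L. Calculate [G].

At equilibrium, K_c = [A₂B]² / ([G]³·[PQ₂]) = 280.
(4.11×10⁻⁴)² / (([G])³·(3.24×10⁻⁴)) = 280
[G]³ = 1.86×10⁻⁶ ⇒ [G] = 0.0123 mol/L

[G] = 0.0123 mol/L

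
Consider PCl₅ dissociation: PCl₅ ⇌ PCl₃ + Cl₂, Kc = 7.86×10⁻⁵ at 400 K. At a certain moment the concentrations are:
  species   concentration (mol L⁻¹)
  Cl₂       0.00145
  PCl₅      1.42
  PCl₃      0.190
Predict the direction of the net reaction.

in the reverse direction

Qc = [PCl₃]·[Cl₂] / [PCl₅] = (0.190)·(0.00145) / (1.42) = 1.94×10⁻⁴
Qc = 1.94×10⁻⁴ > Kc = 7.86×10⁻⁵, so the reverse reaction proceeds.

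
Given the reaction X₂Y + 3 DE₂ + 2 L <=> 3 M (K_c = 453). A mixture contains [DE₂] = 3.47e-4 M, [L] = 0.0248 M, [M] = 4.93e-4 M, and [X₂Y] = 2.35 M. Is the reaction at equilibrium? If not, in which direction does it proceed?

toward reactants

Q_c = [M]³ / ([X₂Y]·[DE₂]³·[L]²) = (4.93e-4)³ / ((2.35)·(3.47e-4)³·(0.0248)²) = 1980
Q_c = 1980 > K_c = 453, so the reverse reaction proceeds.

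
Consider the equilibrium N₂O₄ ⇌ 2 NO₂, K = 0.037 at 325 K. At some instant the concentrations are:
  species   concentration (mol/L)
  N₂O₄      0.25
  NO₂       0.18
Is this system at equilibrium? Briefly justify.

no; Q > K, reaction proceeds in reverse

Q = [NO₂]² / [N₂O₄] = (0.18)² / (0.25) = 0.13
Q = 0.13 > K = 0.037: net reverse reaction.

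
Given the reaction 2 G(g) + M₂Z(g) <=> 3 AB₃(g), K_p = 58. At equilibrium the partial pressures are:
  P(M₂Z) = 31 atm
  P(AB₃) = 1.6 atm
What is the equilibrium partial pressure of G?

P(G) = 0.048 atm

At equilibrium, K_p = P(AB₃)³ / (P(G)²·P(M₂Z)) = 58.
(1.6)³ / ((P(G))²·(31)) = 58
P(G)² = 0.00228 ⇒ P(G) = 0.048 atm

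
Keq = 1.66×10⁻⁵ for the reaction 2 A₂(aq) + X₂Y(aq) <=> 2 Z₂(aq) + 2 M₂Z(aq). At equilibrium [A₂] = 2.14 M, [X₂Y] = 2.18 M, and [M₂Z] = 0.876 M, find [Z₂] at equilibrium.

At equilibrium, Keq = [Z₂]²·[M₂Z]² / ([A₂]²·[X₂Y]) = 1.66×10⁻⁵.
([Z₂])²·(0.876)² / ((2.14)²·(2.18)) = 1.66×10⁻⁵
[Z₂]² = 2.16×10⁻⁴ ⇒ [Z₂] = 0.0147 M

[Z₂] = 0.0147 M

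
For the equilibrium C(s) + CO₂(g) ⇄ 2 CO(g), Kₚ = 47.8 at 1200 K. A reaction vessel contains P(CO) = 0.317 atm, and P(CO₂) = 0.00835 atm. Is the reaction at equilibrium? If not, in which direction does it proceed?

forward (toward products)

(C is a pure solid — omitted from Qₚ.)
Qₚ = P(CO)² / P(CO₂) = (0.317)² / (0.00835) = 12.0
Qₚ = 12.0 < Kₚ = 47.8, so the forward reaction proceeds.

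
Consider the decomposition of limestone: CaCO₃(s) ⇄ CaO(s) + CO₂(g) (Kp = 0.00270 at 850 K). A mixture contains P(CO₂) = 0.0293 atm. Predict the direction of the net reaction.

in the reverse direction

(CaCO₃, CaO are pure solids — omitted from Qp.)
Qp = P(CO₂) = 0.0293
Qp = 0.0293 > Kp = 0.00270, so the reverse reaction proceeds.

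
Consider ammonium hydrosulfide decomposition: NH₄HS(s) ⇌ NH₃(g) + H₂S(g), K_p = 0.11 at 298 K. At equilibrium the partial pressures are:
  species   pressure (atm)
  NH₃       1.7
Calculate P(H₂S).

(NH₄HS is a pure solid — omitted from K_p.)
At equilibrium, K_p = P(NH₃)·P(H₂S) = 0.11.
(1.7)·(P(H₂S)) = 0.11
P(H₂S) = 0.0647 = 0.065 atm

P(H₂S) = 0.065 atm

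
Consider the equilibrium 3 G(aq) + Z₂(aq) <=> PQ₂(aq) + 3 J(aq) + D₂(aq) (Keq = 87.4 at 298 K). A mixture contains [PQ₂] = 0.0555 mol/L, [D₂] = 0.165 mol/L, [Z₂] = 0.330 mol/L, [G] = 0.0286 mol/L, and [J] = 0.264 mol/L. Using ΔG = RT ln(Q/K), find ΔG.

ΔG = -3.44 kJ/mol

Q = [PQ₂]·[J]³·[D₂] / ([G]³·[Z₂]) = (0.0555)·(0.264)³·(0.165) / ((0.0286)³·(0.330)) = 21.8
ΔG = RT ln(Q/Keq) = (8.314 J mol⁻¹ K⁻¹)(298 K) × ln(21.8/87.4)
   = (2.478 kJ/mol)(-1.389) = -3.44 kJ/mol
ΔG < 0, so the forward reaction is spontaneous (proceeds forward).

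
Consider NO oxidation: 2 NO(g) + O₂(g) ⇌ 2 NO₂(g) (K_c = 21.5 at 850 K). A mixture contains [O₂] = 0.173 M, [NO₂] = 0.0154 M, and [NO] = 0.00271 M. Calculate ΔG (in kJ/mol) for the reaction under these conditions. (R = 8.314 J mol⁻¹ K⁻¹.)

Q_c = [NO₂]² / ([NO]²·[O₂]) = (0.0154)² / ((0.00271)²·(0.173)) = 187
ΔG = RT ln(Q_c/K_c) = (8.314 J mol⁻¹ K⁻¹)(850 K) × ln(187/21.5)
   = (7.067 kJ/mol)(2.163) = 15.3 kJ/mol
ΔG > 0, so the forward reaction is non-spontaneous (proceeds in reverse).

ΔG = 15.3 kJ/mol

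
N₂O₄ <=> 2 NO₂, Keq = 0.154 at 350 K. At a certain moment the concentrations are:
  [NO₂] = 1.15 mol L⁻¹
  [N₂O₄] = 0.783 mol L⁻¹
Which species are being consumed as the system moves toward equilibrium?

NO₂ (products)

Q = [NO₂]² / [N₂O₄] = (1.15)² / (0.783) = 1.69
Q = 1.69 > Keq = 0.154: net reverse reaction.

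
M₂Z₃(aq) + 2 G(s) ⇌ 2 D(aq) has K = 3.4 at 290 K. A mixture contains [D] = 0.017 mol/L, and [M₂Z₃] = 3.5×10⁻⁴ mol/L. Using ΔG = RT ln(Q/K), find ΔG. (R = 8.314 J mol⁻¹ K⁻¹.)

ΔG = -3.41 kJ/mol

(G is a pure solid — omitted from Q.)
Q = [D]² / [M₂Z₃] = (0.017)² / (3.5×10⁻⁴) = 0.826
ΔG = RT ln(Q/K) = (8.314 J mol⁻¹ K⁻¹)(290 K) × ln(0.826/3.4)
   = (2.411 kJ/mol)(-1.415) = -3.41 kJ/mol
ΔG < 0, so the forward reaction is spontaneous (proceeds forward).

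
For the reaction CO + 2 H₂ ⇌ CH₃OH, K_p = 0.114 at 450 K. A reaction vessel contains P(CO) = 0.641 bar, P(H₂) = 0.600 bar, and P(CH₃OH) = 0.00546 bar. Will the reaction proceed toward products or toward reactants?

Q_p = P(CH₃OH) / (P(CO)·P(H₂)²) = (0.00546) / ((0.641)·(0.600)²) = 0.0237
Q_p = 0.0237 < K_p = 0.114, so the forward reaction proceeds.

toward products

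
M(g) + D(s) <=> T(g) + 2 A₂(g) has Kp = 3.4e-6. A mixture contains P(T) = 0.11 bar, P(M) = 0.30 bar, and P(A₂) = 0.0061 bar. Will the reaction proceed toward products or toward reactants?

(D is a pure solid — omitted from Qp.)
Qp = P(T)·P(A₂)² / P(M) = (0.11)·(0.0061)² / (0.30) = 1.4e-5
Qp = 1.4e-5 > Kp = 3.4e-6, so the reverse reaction proceeds.

toward reactants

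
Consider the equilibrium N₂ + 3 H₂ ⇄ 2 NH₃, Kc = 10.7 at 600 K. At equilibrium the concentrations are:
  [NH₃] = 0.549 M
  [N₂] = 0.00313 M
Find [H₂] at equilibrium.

[H₂] = 2.08 M

At equilibrium, Kc = [NH₃]² / ([N₂]·[H₂]³) = 10.7.
(0.549)² / ((0.00313)·([H₂])³) = 10.7
[H₂]³ = 9.00 ⇒ [H₂] = 2.08 M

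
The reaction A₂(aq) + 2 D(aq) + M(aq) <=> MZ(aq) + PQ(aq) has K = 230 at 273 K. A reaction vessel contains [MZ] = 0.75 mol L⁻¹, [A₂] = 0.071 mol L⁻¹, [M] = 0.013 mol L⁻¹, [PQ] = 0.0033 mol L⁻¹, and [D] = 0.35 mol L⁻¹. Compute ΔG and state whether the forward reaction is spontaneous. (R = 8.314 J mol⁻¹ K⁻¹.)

Q = [MZ]·[PQ] / ([A₂]·[D]²·[M]) = (0.75)·(0.0033) / ((0.071)·(0.35)²·(0.013)) = 21.9
ΔG = RT ln(Q/K) = (8.314 J mol⁻¹ K⁻¹)(273 K) × ln(21.9/230)
   = (2.270 kJ/mol)(-2.352) = -5.34 kJ/mol
ΔG < 0, so the forward reaction is spontaneous (proceeds forward).

ΔG = -5.34 kJ/mol; the forward reaction is spontaneous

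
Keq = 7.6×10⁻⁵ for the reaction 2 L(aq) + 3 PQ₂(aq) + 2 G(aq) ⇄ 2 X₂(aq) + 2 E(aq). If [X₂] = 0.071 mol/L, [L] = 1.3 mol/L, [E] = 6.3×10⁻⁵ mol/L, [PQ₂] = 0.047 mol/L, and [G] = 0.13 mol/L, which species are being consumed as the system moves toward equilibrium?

Q = [X₂]²·[E]² / ([L]²·[PQ₂]³·[G]²) = (0.071)²·(6.3×10⁻⁵)² / ((1.3)²·(0.047)³·(0.13)²) = 6.7×10⁻⁶
Q = 6.7×10⁻⁶ < Keq = 7.6×10⁻⁵: net forward reaction.

L, PQ₂, G (reactants)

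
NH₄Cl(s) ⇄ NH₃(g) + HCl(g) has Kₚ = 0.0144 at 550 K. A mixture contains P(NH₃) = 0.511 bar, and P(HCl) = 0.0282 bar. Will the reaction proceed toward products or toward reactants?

no net change (already at equilibrium)

(NH₄Cl is a pure solid — omitted from Qₚ.)
Qₚ = P(NH₃)·P(HCl) = (0.511)·(0.0282) = 0.0144
Qₚ = 0.0144 = Kₚ, so the system is already at equilibrium.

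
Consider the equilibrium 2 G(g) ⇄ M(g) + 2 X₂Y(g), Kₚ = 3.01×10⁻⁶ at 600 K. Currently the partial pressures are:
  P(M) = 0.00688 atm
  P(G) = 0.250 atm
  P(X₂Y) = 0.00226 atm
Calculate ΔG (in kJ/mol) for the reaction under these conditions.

Qₚ = P(M)·P(X₂Y)² / P(G)² = (0.00688)·(0.00226)² / (0.250)² = 5.62×10⁻⁷
ΔG = RT ln(Qₚ/Kₚ) = (8.314 J mol⁻¹ K⁻¹)(600 K) × ln(5.62×10⁻⁷/3.01×10⁻⁶)
   = (4.988 kJ/mol)(-1.678) = -8.37 kJ/mol
ΔG < 0, so the forward reaction is spontaneous (proceeds forward).

ΔG = -8.37 kJ/mol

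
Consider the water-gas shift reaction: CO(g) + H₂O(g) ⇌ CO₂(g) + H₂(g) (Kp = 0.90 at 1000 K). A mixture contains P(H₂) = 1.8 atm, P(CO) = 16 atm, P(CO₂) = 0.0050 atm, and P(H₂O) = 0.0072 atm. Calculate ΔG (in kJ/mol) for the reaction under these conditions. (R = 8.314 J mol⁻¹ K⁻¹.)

ΔG = -20.3 kJ/mol

Qp = P(CO₂)·P(H₂) / (P(CO)·P(H₂O)) = (0.0050)·(1.8) / ((16)·(0.0072)) = 0.0781
ΔG = RT ln(Qp/Kp) = (8.314 J mol⁻¹ K⁻¹)(1000 K) × ln(0.0781/0.90)
   = (8.314 kJ/mol)(-2.444) = -20.3 kJ/mol
ΔG < 0, so the forward reaction is spontaneous (proceeds forward).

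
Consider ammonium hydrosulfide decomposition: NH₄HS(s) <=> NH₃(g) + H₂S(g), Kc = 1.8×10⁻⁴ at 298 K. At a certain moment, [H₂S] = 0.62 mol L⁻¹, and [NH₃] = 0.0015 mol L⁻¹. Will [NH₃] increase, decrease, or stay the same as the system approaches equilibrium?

(NH₄HS is a pure solid — omitted from Qc.)
Qc = [NH₃]·[H₂S] = (0.0015)·(0.62) = 9.3×10⁻⁴
Qc = 9.3×10⁻⁴ > Kc = 1.8×10⁻⁴: net reverse reaction.
NH₃ is a product, so it decreases.

decrease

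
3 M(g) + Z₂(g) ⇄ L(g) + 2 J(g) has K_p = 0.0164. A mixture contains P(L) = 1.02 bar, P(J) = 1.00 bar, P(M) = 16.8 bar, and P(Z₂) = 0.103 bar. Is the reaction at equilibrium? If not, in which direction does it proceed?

Q_p = P(L)·P(J)² / (P(M)³·P(Z₂)) = (1.02)·(1.00)² / ((16.8)³·(0.103)) = 0.00209
Q_p = 0.00209 < K_p = 0.0164, so the forward reaction proceeds.

toward products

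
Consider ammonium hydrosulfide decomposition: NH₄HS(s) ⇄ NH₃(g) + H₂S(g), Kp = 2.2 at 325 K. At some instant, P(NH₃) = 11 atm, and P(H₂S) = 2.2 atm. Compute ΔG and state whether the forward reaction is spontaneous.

ΔG = 6.48 kJ/mol; the forward reaction is non-spontaneous

(NH₄HS is a pure solid — omitted from Qp.)
Qp = P(NH₃)·P(H₂S) = (11)·(2.2) = 24.2
ΔG = RT ln(Qp/Kp) = (8.314 J mol⁻¹ K⁻¹)(325 K) × ln(24.2/2.2)
   = (2.702 kJ/mol)(2.398) = 6.48 kJ/mol
ΔG > 0, so the forward reaction is non-spontaneous (proceeds in reverse).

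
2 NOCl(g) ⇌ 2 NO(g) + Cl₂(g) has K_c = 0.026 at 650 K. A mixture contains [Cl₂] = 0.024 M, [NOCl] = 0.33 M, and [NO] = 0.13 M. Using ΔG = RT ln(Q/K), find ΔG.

ΔG = -10.5 kJ/mol

Q_c = [NO]²·[Cl₂] / [NOCl]² = (0.13)²·(0.024) / (0.33)² = 0.00372
ΔG = RT ln(Q_c/K_c) = (8.314 J mol⁻¹ K⁻¹)(650 K) × ln(0.00372/0.026)
   = (5.404 kJ/mol)(-1.944) = -10.5 kJ/mol
ΔG < 0, so the forward reaction is spontaneous (proceeds forward).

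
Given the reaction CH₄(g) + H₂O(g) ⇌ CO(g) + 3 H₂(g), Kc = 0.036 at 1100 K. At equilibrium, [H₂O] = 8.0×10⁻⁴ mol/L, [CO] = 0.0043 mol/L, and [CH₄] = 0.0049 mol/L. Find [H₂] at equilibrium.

At equilibrium, Kc = [CO]·[H₂]³ / ([CH₄]·[H₂O]) = 0.036.
(0.0043)·([H₂])³ / ((0.0049)·(8.0×10⁻⁴)) = 0.036
[H₂]³ = 3.28×10⁻⁵ ⇒ [H₂] = 0.032 mol/L

[H₂] = 0.032 mol/L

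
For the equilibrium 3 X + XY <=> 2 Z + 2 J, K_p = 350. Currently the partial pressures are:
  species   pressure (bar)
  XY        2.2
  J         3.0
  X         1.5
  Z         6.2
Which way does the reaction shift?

Q_p = P(Z)²·P(J)² / (P(X)³·P(XY)) = (6.2)²·(3.0)² / ((1.5)³·(2.2)) = 47
Q_p = 47 < K_p = 350, so the forward reaction proceeds.

to the right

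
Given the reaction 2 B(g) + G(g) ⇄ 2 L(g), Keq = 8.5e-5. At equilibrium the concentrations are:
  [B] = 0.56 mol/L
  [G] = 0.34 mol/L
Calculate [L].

At equilibrium, Keq = [L]² / ([B]²·[G]) = 8.5e-5.
([L])² / ((0.56)²·(0.34)) = 8.5e-5
[L]² = 9.06e-6 ⇒ [L] = 0.0030 mol/L

[L] = 0.0030 mol/L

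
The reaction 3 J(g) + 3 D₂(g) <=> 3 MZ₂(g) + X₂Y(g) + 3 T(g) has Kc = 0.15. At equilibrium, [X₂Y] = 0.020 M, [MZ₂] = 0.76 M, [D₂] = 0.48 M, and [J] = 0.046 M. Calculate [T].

[T] = 0.057 M

At equilibrium, Kc = [MZ₂]³·[X₂Y]·[T]³ / ([J]³·[D₂]³) = 0.15.
(0.76)³·(0.020)·([T])³ / ((0.046)³·(0.48)³) = 0.15
[T]³ = 1.84e-4 ⇒ [T] = 0.057 M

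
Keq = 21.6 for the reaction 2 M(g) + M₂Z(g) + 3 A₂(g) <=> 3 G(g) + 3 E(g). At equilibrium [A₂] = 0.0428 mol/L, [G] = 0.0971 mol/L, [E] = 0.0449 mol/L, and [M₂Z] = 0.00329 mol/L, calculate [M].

[M] = 0.122 mol/L

At equilibrium, Keq = [G]³·[E]³ / ([M]²·[M₂Z]·[A₂]³) = 21.6.
(0.0971)³·(0.0449)³ / (([M])²·(0.00329)·(0.0428)³) = 21.6
[M]² = 0.0149 ⇒ [M] = 0.122 mol/L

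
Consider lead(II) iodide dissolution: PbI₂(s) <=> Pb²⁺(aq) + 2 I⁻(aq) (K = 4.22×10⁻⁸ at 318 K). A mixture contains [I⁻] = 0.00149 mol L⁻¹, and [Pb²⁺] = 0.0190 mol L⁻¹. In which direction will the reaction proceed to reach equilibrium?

neither direction; the system is at equilibrium

(PbI₂ is a pure solid — omitted from Q.)
Q = [Pb²⁺]·[I⁻]² = (0.0190)·(0.00149)² = 4.22×10⁻⁸
Q = 4.22×10⁻⁸ = K, so the system is already at equilibrium.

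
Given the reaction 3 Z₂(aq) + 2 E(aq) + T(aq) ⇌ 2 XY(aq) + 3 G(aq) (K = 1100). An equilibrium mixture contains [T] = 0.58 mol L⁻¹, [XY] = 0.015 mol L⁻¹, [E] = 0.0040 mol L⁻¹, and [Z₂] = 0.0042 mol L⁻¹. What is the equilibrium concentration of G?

At equilibrium, K = [XY]²·[G]³ / ([Z₂]³·[E]²·[T]) = 1100.
(0.015)²·([G])³ / ((0.0042)³·(0.0040)²·(0.58)) = 1100
[G]³ = 3.36×10⁻⁶ ⇒ [G] = 0.015 mol L⁻¹

[G] = 0.015 mol L⁻¹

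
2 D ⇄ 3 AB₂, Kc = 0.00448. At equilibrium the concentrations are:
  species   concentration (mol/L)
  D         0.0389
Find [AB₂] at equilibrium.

At equilibrium, Kc = [AB₂]³ / [D]² = 0.00448.
([AB₂])³ / (0.0389)² = 0.00448
[AB₂]³ = 6.78e-6 ⇒ [AB₂] = 0.0189 mol/L

[AB₂] = 0.0189 mol/L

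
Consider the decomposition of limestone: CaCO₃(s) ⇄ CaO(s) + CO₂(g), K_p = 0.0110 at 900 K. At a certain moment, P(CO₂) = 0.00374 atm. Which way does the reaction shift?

to the right

(CaCO₃, CaO are pure solids — omitted from Q_p.)
Q_p = P(CO₂) = 0.00374
Q_p = 0.00374 < K_p = 0.0110, so the forward reaction proceeds.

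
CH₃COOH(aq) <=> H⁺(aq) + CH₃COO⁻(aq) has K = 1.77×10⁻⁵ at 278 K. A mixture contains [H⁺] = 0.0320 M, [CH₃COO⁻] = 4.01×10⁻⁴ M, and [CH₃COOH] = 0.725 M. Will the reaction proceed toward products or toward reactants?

Q = [H⁺]·[CH₃COO⁻] / [CH₃COOH] = (0.0320)·(4.01×10⁻⁴) / (0.725) = 1.77×10⁻⁵
Q = 1.77×10⁻⁵ = K, so the system is already at equilibrium.

at equilibrium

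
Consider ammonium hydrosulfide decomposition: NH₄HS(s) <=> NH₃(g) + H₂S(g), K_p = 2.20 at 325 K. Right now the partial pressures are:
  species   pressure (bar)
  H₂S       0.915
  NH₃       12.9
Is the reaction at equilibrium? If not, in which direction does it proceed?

(NH₄HS is a pure solid — omitted from Q_p.)
Q_p = P(NH₃)·P(H₂S) = (12.9)·(0.915) = 11.8
Q_p = 11.8 > K_p = 2.20, so the reverse reaction proceeds.

toward reactants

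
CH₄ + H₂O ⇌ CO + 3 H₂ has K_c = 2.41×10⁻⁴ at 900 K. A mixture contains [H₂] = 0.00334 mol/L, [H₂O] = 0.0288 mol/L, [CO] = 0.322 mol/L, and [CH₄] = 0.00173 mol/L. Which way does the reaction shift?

Q_c = [CO]·[H₂]³ / ([CH₄]·[H₂O]) = (0.322)·(0.00334)³ / ((0.00173)·(0.0288)) = 2.41×10⁻⁴
Q_c = 2.41×10⁻⁴ = K_c, so the system is already at equilibrium.

at equilibrium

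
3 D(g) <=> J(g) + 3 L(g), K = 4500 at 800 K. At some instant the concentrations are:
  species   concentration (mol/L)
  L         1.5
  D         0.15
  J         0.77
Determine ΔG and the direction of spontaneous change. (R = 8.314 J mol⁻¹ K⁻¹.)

Q = [J]·[L]³ / [D]³ = (0.77)·(1.5)³ / (0.15)³ = 770
ΔG = RT ln(Q/K) = (8.314 J mol⁻¹ K⁻¹)(800 K) × ln(770/4500)
   = (6.651 kJ/mol)(-1.765) = -11.7 kJ/mol
ΔG < 0, so the forward reaction is spontaneous (proceeds forward).

ΔG = -11.7 kJ/mol; the forward reaction is spontaneous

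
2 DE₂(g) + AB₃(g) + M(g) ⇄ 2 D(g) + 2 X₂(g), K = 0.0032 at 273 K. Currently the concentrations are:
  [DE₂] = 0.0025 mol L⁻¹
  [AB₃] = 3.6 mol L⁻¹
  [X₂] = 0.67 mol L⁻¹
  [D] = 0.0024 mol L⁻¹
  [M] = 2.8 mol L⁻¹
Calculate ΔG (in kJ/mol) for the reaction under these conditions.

ΔG = 5.79 kJ/mol

Q = [D]²·[X₂]² / ([DE₂]²·[AB₃]·[M]) = (0.0024)²·(0.67)² / ((0.0025)²·(3.6)·(2.8)) = 0.0410
ΔG = RT ln(Q/K) = (8.314 J mol⁻¹ K⁻¹)(273 K) × ln(0.0410/0.0032)
   = (2.270 kJ/mol)(2.550) = 5.79 kJ/mol
ΔG > 0, so the forward reaction is non-spontaneous (proceeds in reverse).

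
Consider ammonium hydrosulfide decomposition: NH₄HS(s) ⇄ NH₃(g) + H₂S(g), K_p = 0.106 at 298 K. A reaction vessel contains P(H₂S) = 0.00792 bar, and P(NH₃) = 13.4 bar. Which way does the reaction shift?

at equilibrium

(NH₄HS is a pure solid — omitted from Q_p.)
Q_p = P(NH₃)·P(H₂S) = (13.4)·(0.00792) = 0.106
Q_p = 0.106 = K_p, so the system is already at equilibrium.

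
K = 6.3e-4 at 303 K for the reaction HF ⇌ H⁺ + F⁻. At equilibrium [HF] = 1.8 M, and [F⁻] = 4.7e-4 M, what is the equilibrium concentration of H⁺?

At equilibrium, K = [H⁺]·[F⁻] / [HF] = 6.3e-4.
([H⁺])·(4.7e-4) / (1.8) = 6.3e-4
[H⁺] = 2.41 = 2.4 M

[H⁺] = 2.4 M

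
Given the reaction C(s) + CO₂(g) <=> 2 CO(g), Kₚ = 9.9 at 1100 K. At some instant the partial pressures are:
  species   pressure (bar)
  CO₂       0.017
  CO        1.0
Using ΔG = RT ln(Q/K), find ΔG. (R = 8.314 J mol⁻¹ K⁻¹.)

(C is a pure solid — omitted from Qₚ.)
Qₚ = P(CO)² / P(CO₂) = (1.0)² / (0.017) = 58.8
ΔG = RT ln(Qₚ/Kₚ) = (8.314 J mol⁻¹ K⁻¹)(1100 K) × ln(58.8/9.9)
   = (9.145 kJ/mol)(1.782) = 16.3 kJ/mol
ΔG > 0, so the forward reaction is non-spontaneous (proceeds in reverse).

ΔG = 16.3 kJ/mol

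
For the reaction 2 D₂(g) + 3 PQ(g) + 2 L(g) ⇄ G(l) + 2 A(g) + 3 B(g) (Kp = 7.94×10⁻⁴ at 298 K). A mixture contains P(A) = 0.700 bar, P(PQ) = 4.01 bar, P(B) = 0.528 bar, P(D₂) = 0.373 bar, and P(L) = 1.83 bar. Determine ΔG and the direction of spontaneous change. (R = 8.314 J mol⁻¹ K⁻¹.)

ΔG = 2.74 kJ/mol; the forward reaction is non-spontaneous

(G is a pure liquid — omitted from Qp.)
Qp = P(A)²·P(B)³ / (P(D₂)²·P(PQ)³·P(L)²) = (0.700)²·(0.528)³ / ((0.373)²·(4.01)³·(1.83)²) = 0.00240
ΔG = RT ln(Qp/Kp) = (8.314 J mol⁻¹ K⁻¹)(298 K) × ln(0.00240/7.94×10⁻⁴)
   = (2.478 kJ/mol)(1.106) = 2.74 kJ/mol
ΔG > 0, so the forward reaction is non-spontaneous (proceeds in reverse).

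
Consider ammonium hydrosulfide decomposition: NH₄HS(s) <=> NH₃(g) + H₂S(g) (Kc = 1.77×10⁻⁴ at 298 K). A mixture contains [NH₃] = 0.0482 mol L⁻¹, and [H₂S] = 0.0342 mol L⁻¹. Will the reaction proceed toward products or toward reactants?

reverse (toward reactants)

(NH₄HS is a pure solid — omitted from Qc.)
Qc = [NH₃]·[H₂S] = (0.0482)·(0.0342) = 0.00165
Qc = 0.00165 > Kc = 1.77×10⁻⁴, so the reverse reaction proceeds.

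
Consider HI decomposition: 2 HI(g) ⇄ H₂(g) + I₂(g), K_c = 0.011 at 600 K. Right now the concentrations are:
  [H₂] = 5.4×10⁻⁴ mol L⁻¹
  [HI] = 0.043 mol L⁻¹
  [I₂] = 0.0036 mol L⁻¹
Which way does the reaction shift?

toward products

Q_c = [H₂]·[I₂] / [HI]² = (5.4×10⁻⁴)·(0.0036) / (0.043)² = 0.0011
Q_c = 0.0011 < K_c = 0.011, so the forward reaction proceeds.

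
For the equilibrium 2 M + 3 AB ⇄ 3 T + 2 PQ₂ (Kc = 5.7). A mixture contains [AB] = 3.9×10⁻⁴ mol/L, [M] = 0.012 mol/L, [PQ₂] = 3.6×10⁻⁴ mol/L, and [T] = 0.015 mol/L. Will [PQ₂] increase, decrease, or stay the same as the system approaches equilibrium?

Qc = [T]³·[PQ₂]² / ([M]²·[AB]³) = (0.015)³·(3.6×10⁻⁴)² / ((0.012)²·(3.9×10⁻⁴)³) = 51
Qc = 51 > Kc = 5.7: net reverse reaction.
PQ₂ is a product, so it decreases.

decrease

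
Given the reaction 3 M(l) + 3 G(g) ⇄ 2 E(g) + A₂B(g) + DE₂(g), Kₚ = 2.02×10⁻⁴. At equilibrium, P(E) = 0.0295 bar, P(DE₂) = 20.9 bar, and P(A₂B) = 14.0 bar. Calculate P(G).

P(G) = 10.8 bar

(M is a pure liquid — omitted from Kₚ.)
At equilibrium, Kₚ = P(E)²·P(A₂B)·P(DE₂) / P(G)³ = 2.02×10⁻⁴.
(0.0295)²·(14.0)·(20.9) / (P(G))³ = 2.02×10⁻⁴
P(G)³ = 1260 ⇒ P(G) = 10.8 bar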